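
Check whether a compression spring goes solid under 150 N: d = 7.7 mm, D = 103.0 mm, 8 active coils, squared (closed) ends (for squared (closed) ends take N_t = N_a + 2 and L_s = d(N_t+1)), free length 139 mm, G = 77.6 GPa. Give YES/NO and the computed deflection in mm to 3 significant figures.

k = Gd⁴/(8D³N_a) = (77.6×10³)(7.7⁴)/(8·103.0³·8) = 3.9006 N/mm
N_t = 10; L_s = 7.7·11 = 84.7 mm; δ_solid = L₀ − L_s = 139 − 84.7 = 54.3 mm
δ = F/k = 150/3.9006 = 38.455 mm
δ < δ_solid → spring does not go solid

NO, δ = 38.5 mm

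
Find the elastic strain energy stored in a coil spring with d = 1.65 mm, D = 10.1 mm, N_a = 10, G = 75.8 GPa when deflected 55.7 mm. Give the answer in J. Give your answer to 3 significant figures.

10.6 J

k = Gd⁴/(8D³N_a) = (75.8×10³)(1.65⁴)/(8·10.1³·10) = 6.8163 N/mm
U = ½kδ² = 0.5 × 6.8163 × 55.7² = 10574 N·mm = 10.574 J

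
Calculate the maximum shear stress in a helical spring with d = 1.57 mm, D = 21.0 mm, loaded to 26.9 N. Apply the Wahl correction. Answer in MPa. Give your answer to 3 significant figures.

411 MPa

Spring index C = D/d = 21.0/1.57 = 13.3758
K_W = (4C−1)/(4C−4) + 0.615/C = 52.503/49.503 + 0.0460 = 1.1066
τ₀ = 8FD/(πd³) = 8·26.9·21.0/(π·1.57³) = 4519.2/12.158 = 371.72 MPa
τ_max = K·τ₀ = 1.1066 × 371.72 = 411.34 MPa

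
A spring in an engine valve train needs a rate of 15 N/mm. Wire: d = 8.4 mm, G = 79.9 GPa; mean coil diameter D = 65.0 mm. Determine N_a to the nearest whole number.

N_a = Gd⁴/(8D³k) = (79.9×10³ × 8.4⁴)/(8 × 65.0³ × 15)
    = 3.97799e+08 / 3.2955e+07 = 12.07 → 12 coils

12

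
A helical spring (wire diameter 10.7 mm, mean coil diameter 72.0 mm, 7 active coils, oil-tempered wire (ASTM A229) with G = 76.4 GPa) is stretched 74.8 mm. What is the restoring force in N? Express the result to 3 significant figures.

k = Gd⁴/(8D³N_a) = (76.4×10³)(10.7⁴)/(8·72.0³·7) = 47.912 N/mm
F = k·δ = 47.912 × 74.8 = 3583.8 N

3580 N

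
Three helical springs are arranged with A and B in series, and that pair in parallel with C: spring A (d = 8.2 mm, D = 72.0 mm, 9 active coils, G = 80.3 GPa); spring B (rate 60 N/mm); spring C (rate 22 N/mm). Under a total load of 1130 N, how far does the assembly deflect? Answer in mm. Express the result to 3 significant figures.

k_A = Gd⁴/(8D³N_a) = (80.3×10³)(8.2⁴)/(8·72.0³·9) = 13.51 N/mm
Springs A,B series: k_AB = 1/(1/13.51+1/60) = 11.027 N/mm; parallel with C: k_eq = 11.027+22 = 33.027 N/mm
δ = F/k_eq = 1130/33.027 = 34.215 mm

34.2 mm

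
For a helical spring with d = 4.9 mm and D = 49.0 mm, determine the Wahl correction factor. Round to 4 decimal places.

C = D/d = 49.0/4.9 = 10.0000
K_W = (4C−1)/(4C−4) + 0.615/C = 39.000/36.000 + 0.0615 = 1.1448

1.1448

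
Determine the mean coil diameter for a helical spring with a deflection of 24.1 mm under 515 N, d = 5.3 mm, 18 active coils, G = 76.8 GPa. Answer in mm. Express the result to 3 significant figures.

Required rate k = F/δ = 515/24.1 = 21.369 N/mm
D = (Gd⁴/(8N_a·k))^(1/3) = (76.8×10³·5.3⁴/(8·18·21.369))^(1/3)
  = (19693)^(1/3) = 27.0046 mm

27.0 mm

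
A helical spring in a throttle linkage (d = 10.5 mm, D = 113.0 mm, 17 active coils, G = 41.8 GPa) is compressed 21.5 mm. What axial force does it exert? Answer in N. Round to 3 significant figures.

55.7 N

k = Gd⁴/(8D³N_a) = (41.8×10³)(10.5⁴)/(8·113.0³·17) = 2.5892 N/mm
F = k·δ = 2.5892 × 21.5 = 55.667 N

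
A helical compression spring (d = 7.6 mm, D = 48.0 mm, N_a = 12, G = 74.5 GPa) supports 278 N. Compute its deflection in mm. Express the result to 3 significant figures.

k = Gd⁴/(8D³N_a) = (74.5×10³)(7.6⁴)/(8·48.0³·12) = 23.411 N/mm
δ = F/k = 278 / 23.411 = 11.875 mm

11.9 mm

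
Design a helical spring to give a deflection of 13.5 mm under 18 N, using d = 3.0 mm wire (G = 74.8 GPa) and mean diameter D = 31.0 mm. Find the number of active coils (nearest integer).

19

Required rate k = F/δ = 18/13.5 = 1.3333 N/mm
N_a = Gd⁴/(8D³k) = (74.8×10³ × 3.0⁴)/(8 × 31.0³ × 1.3333)
    = 6.0588e+06 / 317771 = 19.07 → 19 coils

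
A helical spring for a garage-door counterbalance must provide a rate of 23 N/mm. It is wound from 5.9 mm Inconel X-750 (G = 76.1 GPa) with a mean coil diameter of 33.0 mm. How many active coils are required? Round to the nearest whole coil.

14

N_a = Gd⁴/(8D³k) = (76.1×10³ × 5.9⁴)/(8 × 33.0³ × 23)
    = 9.22131e+07 / 6.61241e+06 = 13.95 → 14 coils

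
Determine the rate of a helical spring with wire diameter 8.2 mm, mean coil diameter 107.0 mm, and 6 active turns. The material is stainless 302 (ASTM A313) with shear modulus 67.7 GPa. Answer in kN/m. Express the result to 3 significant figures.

k = Gd⁴/(8D³N_a) = (67.7×10³ × 8.2⁴) / (8 × 107.0³ × 6)
  = 3.06086e+08 / 5.88021e+07 = 5.2054 N/mm

5.21 kN/m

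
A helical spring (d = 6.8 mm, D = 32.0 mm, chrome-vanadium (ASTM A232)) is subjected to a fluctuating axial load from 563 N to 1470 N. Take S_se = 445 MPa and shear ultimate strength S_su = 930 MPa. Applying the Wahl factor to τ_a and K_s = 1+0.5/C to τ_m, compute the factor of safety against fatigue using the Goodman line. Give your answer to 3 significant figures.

C = D/d = 32.0/6.8 = 4.7059; K_W = (4C−1)/(4C−4)+0.615/C = 1.3331; K_s = 1+0.5/C = 1.1062
F_a = (F_max−F_min)/2 = 453.5 N; F_m = (F_max+F_min)/2 = 1016.5 N
τ_a = K_W·8F_aD/(πd³) = 1.3331 × 117.53 = 156.67 MPa
τ_m = K_s·8F_mD/(πd³) = 1.1062 × 263.43 = 291.42 MPa
Goodman: 1/n_f = τ_a/S_se + τ_m/S_su = 156.67/445 + 291.42/930 = 0.35207 + 0.31336 = 0.66543
n_f = 1/0.66543 = 1.503

1.50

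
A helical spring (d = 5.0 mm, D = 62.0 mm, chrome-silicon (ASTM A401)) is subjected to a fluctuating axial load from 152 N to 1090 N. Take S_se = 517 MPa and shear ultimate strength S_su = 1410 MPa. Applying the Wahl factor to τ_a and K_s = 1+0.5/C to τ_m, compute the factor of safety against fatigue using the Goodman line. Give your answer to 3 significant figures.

C = D/d = 62.0/5.0 = 12.4000; K_W = (4C−1)/(4C−4)+0.615/C = 1.1154; K_s = 1+0.5/C = 1.0403
F_a = (F_max−F_min)/2 = 469 N; F_m = (F_max+F_min)/2 = 621 N
τ_a = K_W·8F_aD/(πd³) = 1.1154 × 592.37 = 660.72 MPa
τ_m = K_s·8F_mD/(πd³) = 1.0403 × 784.36 = 815.98 MPa
Goodman: 1/n_f = τ_a/S_se + τ_m/S_su = 660.72/517 + 815.98/1410 = 1.27800 + 0.57871 = 1.8567
n_f = 1/1.8567 = 0.5386

0.539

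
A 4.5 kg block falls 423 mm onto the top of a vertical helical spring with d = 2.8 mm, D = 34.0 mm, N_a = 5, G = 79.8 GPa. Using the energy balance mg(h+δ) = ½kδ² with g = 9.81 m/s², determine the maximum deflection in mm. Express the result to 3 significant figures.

k = Gd⁴/(8D³N_a) = (79.8×10³)(2.8⁴)/(8·34.0³·5) = 3.1199 N/mm
W = mg = 4.5 × 9.81 = 44.145 N
½kδ² − Wδ − Wh = 0 → δ = (W + √(W² + 2kWh))/k
δ = (44.145 + √(1948.8 + 116517))/3.1199 = (44.145 + 344.19)/3.1199 = 124.47 mm

124 mm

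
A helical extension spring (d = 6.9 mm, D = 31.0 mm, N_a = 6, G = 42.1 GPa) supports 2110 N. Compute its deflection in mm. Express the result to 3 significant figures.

31.6 mm

k = Gd⁴/(8D³N_a) = (42.1×10³)(6.9⁴)/(8·31.0³·6) = 66.735 N/mm
δ = F/k = 2110 / 66.735 = 31.618 mm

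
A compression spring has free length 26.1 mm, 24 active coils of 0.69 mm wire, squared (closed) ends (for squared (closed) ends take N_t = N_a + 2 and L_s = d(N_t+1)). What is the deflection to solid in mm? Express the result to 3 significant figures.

7.47 mm

N_t = 26; L_s = 0.69·27 = 18.63 mm
δ_solid = L₀ − L_s = 26.1 − 18.63 = 7.47 mm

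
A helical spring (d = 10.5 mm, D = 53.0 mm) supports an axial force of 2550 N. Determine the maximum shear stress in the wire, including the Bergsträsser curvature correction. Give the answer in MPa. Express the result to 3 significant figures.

Spring index C = D/d = 53.0/10.5 = 5.0476
K_B = (4C+2)/(4C−3) = 22.190/17.190 = 1.2909
τ₀ = 8FD/(πd³) = 8·2550·53.0/(π·10.5³) = 1.0812e+06/3636.8 = 297.3 MPa
τ_max = K·τ₀ = 1.2909 × 297.3 = 383.77 MPa

384 MPa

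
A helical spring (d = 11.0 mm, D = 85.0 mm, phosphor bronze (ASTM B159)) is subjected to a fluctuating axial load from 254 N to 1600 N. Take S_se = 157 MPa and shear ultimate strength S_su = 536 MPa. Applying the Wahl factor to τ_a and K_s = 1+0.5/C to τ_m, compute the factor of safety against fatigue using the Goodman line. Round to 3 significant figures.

0.885

C = D/d = 85.0/11.0 = 7.7273; K_W = (4C−1)/(4C−4)+0.615/C = 1.1911; K_s = 1+0.5/C = 1.0647
F_a = (F_max−F_min)/2 = 673 N; F_m = (F_max+F_min)/2 = 927 N
τ_a = K_W·8F_aD/(πd³) = 1.1911 × 109.45 = 130.36 MPa
τ_m = K_s·8F_mD/(πd³) = 1.0647 × 150.75 = 160.51 MPa
Goodman: 1/n_f = τ_a/S_se + τ_m/S_su = 130.36/157 + 160.51/536 = 0.83030 + 0.29945 = 1.1298
n_f = 1/1.1298 = 0.8852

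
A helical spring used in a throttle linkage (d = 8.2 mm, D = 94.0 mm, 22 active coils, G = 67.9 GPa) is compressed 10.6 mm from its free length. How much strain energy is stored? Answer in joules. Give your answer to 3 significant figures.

k = Gd⁴/(8D³N_a) = (67.9×10³)(8.2⁴)/(8·94.0³·22) = 2.1 N/mm
U = ½kδ² = 0.5 × 2.1 × 10.6² = 117.98 N·mm = 0.11798 J

0.118 J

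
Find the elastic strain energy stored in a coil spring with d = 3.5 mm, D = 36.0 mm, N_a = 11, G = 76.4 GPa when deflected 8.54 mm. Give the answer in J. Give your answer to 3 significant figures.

k = Gd⁴/(8D³N_a) = (76.4×10³)(3.5⁴)/(8·36.0³·11) = 2.7924 N/mm
U = ½kδ² = 0.5 × 2.7924 × 8.54² = 101.83 N·mm = 0.10183 J

0.102 J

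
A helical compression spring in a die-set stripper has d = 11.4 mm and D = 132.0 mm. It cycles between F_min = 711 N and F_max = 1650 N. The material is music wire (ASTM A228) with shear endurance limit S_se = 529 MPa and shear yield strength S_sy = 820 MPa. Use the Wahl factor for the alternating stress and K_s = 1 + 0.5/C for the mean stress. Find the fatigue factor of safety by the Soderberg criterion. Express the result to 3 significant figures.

C = D/d = 132.0/11.4 = 11.5789; K_W = (4C−1)/(4C−4)+0.615/C = 1.1240; K_s = 1+0.5/C = 1.0432
F_a = (F_max−F_min)/2 = 469.5 N; F_m = (F_max+F_min)/2 = 1180.5 N
τ_a = K_W·8F_aD/(πd³) = 1.1240 × 106.52 = 119.73 MPa
τ_m = K_s·8F_mD/(πd³) = 1.0432 × 267.83 = 279.4 MPa
Soderberg: 1/n_f = τ_a/S_se + τ_m/S_sy = 119.73/529 + 279.4/820 = 0.22633 + 0.34073 = 0.56706
n_f = 1/0.56706 = 1.763

1.76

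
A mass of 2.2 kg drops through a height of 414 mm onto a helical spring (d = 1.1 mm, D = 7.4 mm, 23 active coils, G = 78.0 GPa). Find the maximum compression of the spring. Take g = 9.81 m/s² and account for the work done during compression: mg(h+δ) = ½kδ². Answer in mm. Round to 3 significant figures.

123 mm

k = Gd⁴/(8D³N_a) = (78.0×10³)(1.1⁴)/(8·7.4³·23) = 1.5316 N/mm
W = mg = 2.2 × 9.81 = 21.582 N
½kδ² − Wδ − Wh = 0 → δ = (W + √(W² + 2kWh))/k
δ = (21.582 + √(465.78 + 27370))/1.5316 = (21.582 + 166.84)/1.5316 = 123.02 mm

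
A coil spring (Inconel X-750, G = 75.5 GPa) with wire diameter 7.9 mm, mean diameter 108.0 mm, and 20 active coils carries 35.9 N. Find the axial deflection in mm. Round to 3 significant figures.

24.6 mm

k = Gd⁴/(8D³N_a) = (75.5×10³)(7.9⁴)/(8·108.0³·20) = 1.459 N/mm
δ = F/k = 35.9 / 1.459 = 24.605 mm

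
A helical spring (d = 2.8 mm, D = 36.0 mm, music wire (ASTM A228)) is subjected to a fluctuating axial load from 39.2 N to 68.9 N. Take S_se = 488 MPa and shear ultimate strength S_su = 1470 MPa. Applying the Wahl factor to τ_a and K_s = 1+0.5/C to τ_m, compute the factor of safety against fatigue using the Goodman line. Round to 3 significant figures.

C = D/d = 36.0/2.8 = 12.8571; K_W = (4C−1)/(4C−4)+0.615/C = 1.1111; K_s = 1+0.5/C = 1.0389
F_a = (F_max−F_min)/2 = 14.85 N; F_m = (F_max+F_min)/2 = 54.05 N
τ_a = K_W·8F_aD/(πd³) = 1.1111 × 62.015 = 68.904 MPa
τ_m = K_s·8F_mD/(πd³) = 1.0389 × 225.72 = 234.49 MPa
Goodman: 1/n_f = τ_a/S_se + τ_m/S_su = 68.904/488 + 234.49/1470 = 0.14120 + 0.15952 = 0.30072
n_f = 1/0.30072 = 3.325

3.33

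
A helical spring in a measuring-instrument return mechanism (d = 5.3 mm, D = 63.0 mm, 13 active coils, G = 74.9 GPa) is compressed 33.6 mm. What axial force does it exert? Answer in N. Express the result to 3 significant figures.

k = Gd⁴/(8D³N_a) = (74.9×10³)(5.3⁴)/(8·63.0³·13) = 2.2726 N/mm
F = k·δ = 2.2726 × 33.6 = 76.361 N

76.4 N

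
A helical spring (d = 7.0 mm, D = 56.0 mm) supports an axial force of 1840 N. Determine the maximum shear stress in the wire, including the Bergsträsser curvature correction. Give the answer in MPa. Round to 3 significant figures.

Spring index C = D/d = 56.0/7.0 = 8.0000
K_B = (4C+2)/(4C−3) = 34.000/29.000 = 1.1724
τ₀ = 8FD/(πd³) = 8·1840·56.0/(π·7.0³) = 824320/1077.6 = 764.98 MPa
τ_max = K·τ₀ = 1.1724 × 764.98 = 896.88 MPa

897 MPa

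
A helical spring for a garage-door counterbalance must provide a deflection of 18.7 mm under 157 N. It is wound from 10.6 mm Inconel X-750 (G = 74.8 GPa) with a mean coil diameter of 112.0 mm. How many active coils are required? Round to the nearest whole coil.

10

Required rate k = F/δ = 157/18.7 = 8.3957 N/mm
N_a = Gd⁴/(8D³k) = (74.8×10³ × 10.6⁴)/(8 × 112.0³ × 8.3957)
    = 9.44333e+08 / 9.43631e+07 = 10.01 → 10 coils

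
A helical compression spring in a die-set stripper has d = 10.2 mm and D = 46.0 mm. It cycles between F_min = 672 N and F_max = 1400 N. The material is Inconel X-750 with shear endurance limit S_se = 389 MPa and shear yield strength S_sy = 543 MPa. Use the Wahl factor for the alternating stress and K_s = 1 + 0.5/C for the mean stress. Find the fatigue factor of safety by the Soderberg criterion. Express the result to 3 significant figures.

C = D/d = 46.0/10.2 = 4.5098; K_W = (4C−1)/(4C−4)+0.615/C = 1.3501; K_s = 1+0.5/C = 1.1109
F_a = (F_max−F_min)/2 = 364 N; F_m = (F_max+F_min)/2 = 1036 N
τ_a = K_W·8F_aD/(πd³) = 1.3501 × 40.179 = 54.244 MPa
τ_m = K_s·8F_mD/(πd³) = 1.1109 × 114.36 = 127.03 MPa
Soderberg: 1/n_f = τ_a/S_se + τ_m/S_sy = 54.244/389 + 127.03/543 = 0.13944 + 0.23395 = 0.37339
n_f = 1/0.37339 = 2.678

2.68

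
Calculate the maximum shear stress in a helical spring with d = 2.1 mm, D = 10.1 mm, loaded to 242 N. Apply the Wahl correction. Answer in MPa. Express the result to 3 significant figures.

890 MPa

Spring index C = D/d = 10.1/2.1 = 4.8095
K_W = (4C−1)/(4C−4) + 0.615/C = 18.238/15.238 + 0.1279 = 1.3247
τ₀ = 8FD/(πd³) = 8·242·10.1/(π·2.1³) = 19553.6/29.094 = 672.08 MPa
τ_max = K·τ₀ = 1.3247 × 672.08 = 890.33 MPa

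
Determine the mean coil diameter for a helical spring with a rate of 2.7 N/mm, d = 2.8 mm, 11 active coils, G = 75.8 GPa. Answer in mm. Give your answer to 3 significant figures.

D = (Gd⁴/(8N_a·k))^(1/3) = (75.8×10³·2.8⁴/(8·11·2.7))^(1/3)
  = (19609)^(1/3) = 26.9661 mm

27.0 mm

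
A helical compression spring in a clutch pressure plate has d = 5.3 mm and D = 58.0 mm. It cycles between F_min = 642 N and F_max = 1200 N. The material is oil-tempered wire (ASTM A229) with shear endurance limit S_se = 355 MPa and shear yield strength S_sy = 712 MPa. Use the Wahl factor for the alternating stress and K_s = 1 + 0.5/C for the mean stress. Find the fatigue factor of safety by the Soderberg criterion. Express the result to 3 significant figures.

0.450

C = D/d = 58.0/5.3 = 10.9434; K_W = (4C−1)/(4C−4)+0.615/C = 1.1316; K_s = 1+0.5/C = 1.0457
F_a = (F_max−F_min)/2 = 279 N; F_m = (F_max+F_min)/2 = 921 N
τ_a = K_W·8F_aD/(πd³) = 1.1316 × 276.79 = 313.22 MPa
τ_m = K_s·8F_mD/(πd³) = 1.0457 × 913.69 = 955.44 MPa
Soderberg: 1/n_f = τ_a/S_se + τ_m/S_sy = 313.22/355 + 955.44/712 = 0.88231 + 1.34191 = 2.2242
n_f = 1/2.2242 = 0.4496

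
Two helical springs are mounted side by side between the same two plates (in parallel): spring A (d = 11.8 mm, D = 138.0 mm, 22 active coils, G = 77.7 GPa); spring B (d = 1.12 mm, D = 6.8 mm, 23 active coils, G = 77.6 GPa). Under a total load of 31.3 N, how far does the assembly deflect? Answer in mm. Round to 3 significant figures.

5.83 mm

k_A = Gd⁴/(8D³N_a) = (77.7×10³)(11.8⁴)/(8·138.0³·22) = 3.2569 N/mm
k_B = Gd⁴/(8D³N_a) = (77.6×10³)(1.12⁴)/(8·6.8³·23) = 2.1105 N/mm
Parallel: k_eq = 3.2569 + 2.1105 = 5.3674 N/mm
δ = F/k_eq = 31.3/5.3674 = 5.8315 mm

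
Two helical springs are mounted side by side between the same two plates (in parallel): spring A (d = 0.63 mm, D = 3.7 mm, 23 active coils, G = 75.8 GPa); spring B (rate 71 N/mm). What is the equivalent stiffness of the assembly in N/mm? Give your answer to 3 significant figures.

72.3 N/mm

k_A = Gd⁴/(8D³N_a) = (75.8×10³)(0.63⁴)/(8·3.7³·23) = 1.2812 N/mm
Parallel: k_eq = 1.2812 + 71 = 72.281 N/mm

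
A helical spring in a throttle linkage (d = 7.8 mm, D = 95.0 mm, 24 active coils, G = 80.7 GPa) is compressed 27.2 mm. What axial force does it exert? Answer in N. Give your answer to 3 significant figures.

k = Gd⁴/(8D³N_a) = (80.7×10³)(7.8⁴)/(8·95.0³·24) = 1.8146 N/mm
F = k·δ = 1.8146 × 27.2 = 49.357 N

49.4 N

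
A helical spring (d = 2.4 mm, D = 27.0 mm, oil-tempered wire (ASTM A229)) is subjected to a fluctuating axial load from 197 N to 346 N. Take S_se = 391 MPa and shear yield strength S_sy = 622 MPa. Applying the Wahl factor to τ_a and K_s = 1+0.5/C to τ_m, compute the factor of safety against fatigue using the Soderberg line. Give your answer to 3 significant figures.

C = D/d = 27.0/2.4 = 11.2500; K_W = (4C−1)/(4C−4)+0.615/C = 1.1278; K_s = 1+0.5/C = 1.0444
F_a = (F_max−F_min)/2 = 74.5 N; F_m = (F_max+F_min)/2 = 271.5 N
τ_a = K_W·8F_aD/(πd³) = 1.1278 × 370.53 = 417.9 MPa
τ_m = K_s·8F_mD/(πd³) = 1.0444 × 1350.3 = 1410.3 MPa
Soderberg: 1/n_f = τ_a/S_se + τ_m/S_sy = 417.9/391 + 1410.3/622 = 1.06880 + 2.26744 = 3.3362
n_f = 1/3.3362 = 0.2997

0.300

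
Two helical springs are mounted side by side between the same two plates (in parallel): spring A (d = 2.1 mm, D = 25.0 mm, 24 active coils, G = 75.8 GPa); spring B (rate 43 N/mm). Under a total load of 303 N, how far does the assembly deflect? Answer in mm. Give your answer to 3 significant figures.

k_A = Gd⁴/(8D³N_a) = (75.8×10³)(2.1⁴)/(8·25.0³·24) = 0.49139 N/mm
Parallel: k_eq = 0.49139 + 43 = 43.491 N/mm
δ = F/k_eq = 303/43.491 = 6.9669 mm

6.97 mm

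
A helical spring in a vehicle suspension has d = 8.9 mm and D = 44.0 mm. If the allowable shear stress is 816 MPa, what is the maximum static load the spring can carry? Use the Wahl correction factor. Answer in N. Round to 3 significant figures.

3910 N

C = D/d = 44.0/8.9 = 4.9438
K_W = (4C−1)/(4C−4) + 0.615/C = 18.775/15.775 + 0.1244 = 1.3146
τ_max = K·8FD/(πd³) → F_max = τ_allow·πd³/(8DK)
F_max = 816·π·8.9³/(8·44.0·1.3146) = 1.8072e+06/462.73 = 3905.6 N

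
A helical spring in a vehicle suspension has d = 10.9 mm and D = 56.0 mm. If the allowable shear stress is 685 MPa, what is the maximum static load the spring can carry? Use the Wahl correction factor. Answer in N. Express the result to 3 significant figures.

C = D/d = 56.0/10.9 = 5.1376
K_W = (4C−1)/(4C−4) + 0.615/C = 19.550/16.550 + 0.1197 = 1.3010
τ_max = K·8FD/(πd³) → F_max = τ_allow·πd³/(8DK)
F_max = 685·π·10.9³/(8·56.0·1.3010) = 2.7869e+06/582.83 = 4781.6 N

4780 N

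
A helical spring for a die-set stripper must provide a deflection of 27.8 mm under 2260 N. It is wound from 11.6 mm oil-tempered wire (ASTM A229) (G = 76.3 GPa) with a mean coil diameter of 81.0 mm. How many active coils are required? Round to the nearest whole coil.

4

Required rate k = F/δ = 2260/27.8 = 81.295 N/mm
N_a = Gd⁴/(8D³k) = (76.3×10³ × 11.6⁴)/(8 × 81.0³ × 81.295)
    = 1.38152e+09 / 3.45628e+08 = 3.997 → 4 coils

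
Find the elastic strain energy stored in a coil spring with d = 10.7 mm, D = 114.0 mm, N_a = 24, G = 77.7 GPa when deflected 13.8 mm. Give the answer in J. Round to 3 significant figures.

0.341 J

k = Gd⁴/(8D³N_a) = (77.7×10³)(10.7⁴)/(8·114.0³·24) = 3.5805 N/mm
U = ½kδ² = 0.5 × 3.5805 × 13.8² = 340.93 N·mm = 0.34093 J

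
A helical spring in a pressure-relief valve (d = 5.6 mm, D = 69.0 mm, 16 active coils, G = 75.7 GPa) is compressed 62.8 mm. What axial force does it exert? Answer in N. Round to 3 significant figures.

111 N

k = Gd⁴/(8D³N_a) = (75.7×10³)(5.6⁴)/(8·69.0³·16) = 1.7705 N/mm
F = k·δ = 1.7705 × 62.8 = 111.19 N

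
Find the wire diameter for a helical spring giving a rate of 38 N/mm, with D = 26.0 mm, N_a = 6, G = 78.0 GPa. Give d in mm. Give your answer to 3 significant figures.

4.50 mm

d = (8D³N_a·k / G)^(1/4) = (8·26.0³·6·38 / (78.0×10³))^0.25
  = (411.01)^0.25 = 4.5026 mm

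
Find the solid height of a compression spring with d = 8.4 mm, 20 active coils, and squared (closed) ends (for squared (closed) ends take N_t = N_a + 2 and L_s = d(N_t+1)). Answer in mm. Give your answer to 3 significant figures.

193 mm

squared (closed) ends: N_t = N_a + 2 = 20 + 2 = 22
L_s = d·(N_t+1) = 8.4 × 23 = 193.2 mm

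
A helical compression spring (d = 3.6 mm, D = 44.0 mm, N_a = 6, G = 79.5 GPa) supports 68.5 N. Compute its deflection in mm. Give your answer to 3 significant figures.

k = Gd⁴/(8D³N_a) = (79.5×10³)(3.6⁴)/(8·44.0³·6) = 3.2657 N/mm
δ = F/k = 68.5 / 3.2657 = 20.976 mm

21.0 mm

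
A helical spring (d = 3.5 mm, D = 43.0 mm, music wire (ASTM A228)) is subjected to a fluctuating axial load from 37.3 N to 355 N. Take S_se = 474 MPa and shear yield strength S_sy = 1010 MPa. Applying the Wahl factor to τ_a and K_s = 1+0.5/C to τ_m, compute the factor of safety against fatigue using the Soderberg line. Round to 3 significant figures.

0.679

C = D/d = 43.0/3.5 = 12.2857; K_W = (4C−1)/(4C−4)+0.615/C = 1.1165; K_s = 1+0.5/C = 1.0407
F_a = (F_max−F_min)/2 = 158.85 N; F_m = (F_max+F_min)/2 = 196.15 N
τ_a = K_W·8F_aD/(πd³) = 1.1165 × 405.69 = 452.96 MPa
τ_m = K_s·8F_mD/(πd³) = 1.0407 × 500.95 = 521.34 MPa
Soderberg: 1/n_f = τ_a/S_se + τ_m/S_sy = 452.96/474 + 521.34/1010 = 0.95560 + 0.51617 = 1.4718
n_f = 1/1.4718 = 0.6795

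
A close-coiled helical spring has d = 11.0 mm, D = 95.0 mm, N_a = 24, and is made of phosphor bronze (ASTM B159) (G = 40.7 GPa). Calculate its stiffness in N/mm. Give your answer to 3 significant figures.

k = Gd⁴/(8D³N_a) = (40.7×10³ × 11.0⁴) / (8 × 95.0³ × 24)
  = 5.95889e+08 / 1.64616e+08 = 3.6199 N/mm

3.62 N/mm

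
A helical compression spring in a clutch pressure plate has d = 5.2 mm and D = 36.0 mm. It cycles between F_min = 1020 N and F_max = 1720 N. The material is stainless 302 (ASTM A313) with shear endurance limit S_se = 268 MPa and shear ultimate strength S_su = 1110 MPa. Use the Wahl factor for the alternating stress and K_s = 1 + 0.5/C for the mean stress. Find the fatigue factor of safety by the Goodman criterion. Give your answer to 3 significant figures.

0.527

C = D/d = 36.0/5.2 = 6.9231; K_W = (4C−1)/(4C−4)+0.615/C = 1.2155; K_s = 1+0.5/C = 1.0722
F_a = (F_max−F_min)/2 = 350 N; F_m = (F_max+F_min)/2 = 1370 N
τ_a = K_W·8F_aD/(πd³) = 1.2155 × 228.19 = 277.36 MPa
τ_m = K_s·8F_mD/(πd³) = 1.0722 × 893.21 = 957.72 MPa
Goodman: 1/n_f = τ_a/S_se + τ_m/S_su = 277.36/268 + 957.72/1110 = 1.03492 + 0.86281 = 1.8977
n_f = 1/1.8977 = 0.5269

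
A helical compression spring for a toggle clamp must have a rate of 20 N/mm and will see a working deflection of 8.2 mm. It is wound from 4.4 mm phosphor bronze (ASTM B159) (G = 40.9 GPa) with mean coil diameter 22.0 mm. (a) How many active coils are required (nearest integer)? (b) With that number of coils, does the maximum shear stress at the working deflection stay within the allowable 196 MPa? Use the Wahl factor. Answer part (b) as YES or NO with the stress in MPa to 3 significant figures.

N_a = Gd⁴/(8D³k) = (40.9×10³)(4.4⁴)/(8·22.0³·20) = 8.998 → N_a = 9
Actual rate k = Gd⁴/(8D³·9) = 19.996 N/mm
Working load F = kδ = 19.996·8.2 = 163.96 N
C = 22.0/4.4 = 5.0000; K_W = (4C−1)/(4C−4)+0.615/C = 1.3105
τ_max = K_W·8FD/(πd³) = 1.3105·107.83 = 141.32 MPa
τ_max ≤ 196 MPa → acceptable

(a) 9 coils; (b) YES, τ_max = 141 MPa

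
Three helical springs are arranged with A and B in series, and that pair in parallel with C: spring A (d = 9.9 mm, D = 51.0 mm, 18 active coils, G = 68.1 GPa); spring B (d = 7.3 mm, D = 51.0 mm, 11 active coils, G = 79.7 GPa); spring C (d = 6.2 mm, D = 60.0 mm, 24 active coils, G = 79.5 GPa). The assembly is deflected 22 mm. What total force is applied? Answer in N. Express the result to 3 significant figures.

k_A = Gd⁴/(8D³N_a) = (68.1×10³)(9.9⁴)/(8·51.0³·18) = 34.246 N/mm
k_B = Gd⁴/(8D³N_a) = (79.7×10³)(7.3⁴)/(8·51.0³·11) = 19.389 N/mm
k_C = Gd⁴/(8D³N_a) = (79.5×10³)(6.2⁴)/(8·60.0³·24) = 2.8326 N/mm
Springs A,B series: k_AB = 1/(1/34.246+1/19.389) = 12.38 N/mm; parallel with C: k_eq = 12.38+2.8326 = 15.213 N/mm
F = k_eq·δ = 15.213·22 = 334.68 N

335 N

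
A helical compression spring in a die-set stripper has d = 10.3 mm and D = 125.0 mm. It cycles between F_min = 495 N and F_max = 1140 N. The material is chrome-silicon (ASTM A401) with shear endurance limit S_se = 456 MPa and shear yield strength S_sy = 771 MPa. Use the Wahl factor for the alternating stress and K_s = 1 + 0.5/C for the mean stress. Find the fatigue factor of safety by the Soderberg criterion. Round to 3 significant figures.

C = D/d = 125.0/10.3 = 12.1359; K_W = (4C−1)/(4C−4)+0.615/C = 1.1180; K_s = 1+0.5/C = 1.0412
F_a = (F_max−F_min)/2 = 322.5 N; F_m = (F_max+F_min)/2 = 817.5 N
τ_a = K_W·8F_aD/(πd³) = 1.1180 × 93.944 = 105.03 MPa
τ_m = K_s·8F_mD/(πd³) = 1.0412 × 238.14 = 247.95 MPa
Soderberg: 1/n_f = τ_a/S_se + τ_m/S_sy = 105.03/456 + 247.95/771 = 0.23033 + 0.32159 = 0.55192
n_f = 1/0.55192 = 1.812

1.81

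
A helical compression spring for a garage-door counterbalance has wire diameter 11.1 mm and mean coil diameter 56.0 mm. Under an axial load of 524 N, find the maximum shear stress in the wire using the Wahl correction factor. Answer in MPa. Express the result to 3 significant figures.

71.4 MPa

Spring index C = D/d = 56.0/11.1 = 5.0450
K_W = (4C−1)/(4C−4) + 0.615/C = 19.180/16.180 + 0.1219 = 1.3073
τ₀ = 8FD/(πd³) = 8·524·56.0/(π·11.1³) = 234752/4296.5 = 54.637 MPa
τ_max = K·τ₀ = 1.3073 × 54.637 = 71.428 MPa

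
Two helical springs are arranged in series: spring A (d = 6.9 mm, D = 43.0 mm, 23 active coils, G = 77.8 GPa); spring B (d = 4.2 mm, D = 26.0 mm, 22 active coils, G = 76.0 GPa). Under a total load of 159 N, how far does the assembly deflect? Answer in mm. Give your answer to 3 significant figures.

34.0 mm

k_A = Gd⁴/(8D³N_a) = (77.8×10³)(6.9⁴)/(8·43.0³·23) = 12.055 N/mm
k_B = Gd⁴/(8D³N_a) = (76.0×10³)(4.2⁴)/(8·26.0³·22) = 7.645 N/mm
Series: 1/k_eq = 1/12.055 + 1/7.645 = 0.21376; k_eq = 4.6781 N/mm
δ = F/k_eq = 159/4.6781 = 33.988 mm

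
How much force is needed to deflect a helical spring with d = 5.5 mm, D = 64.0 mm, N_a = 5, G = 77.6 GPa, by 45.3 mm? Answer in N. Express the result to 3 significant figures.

307 N

k = Gd⁴/(8D³N_a) = (77.6×10³)(5.5⁴)/(8·64.0³·5) = 6.7719 N/mm
F = k·δ = 6.7719 × 45.3 = 306.77 N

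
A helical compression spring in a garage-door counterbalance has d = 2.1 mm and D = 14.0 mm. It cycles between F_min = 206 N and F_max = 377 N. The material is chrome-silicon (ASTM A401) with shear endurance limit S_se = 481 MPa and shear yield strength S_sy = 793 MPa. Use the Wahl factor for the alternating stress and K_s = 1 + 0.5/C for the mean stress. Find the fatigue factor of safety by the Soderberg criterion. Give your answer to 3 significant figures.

C = D/d = 14.0/2.1 = 6.6667; K_W = (4C−1)/(4C−4)+0.615/C = 1.2246; K_s = 1+0.5/C = 1.0750
F_a = (F_max−F_min)/2 = 85.5 N; F_m = (F_max+F_min)/2 = 291.5 N
τ_a = K_W·8F_aD/(πd³) = 1.2246 × 329.14 = 403.06 MPa
τ_m = K_s·8F_mD/(πd³) = 1.0750 × 1122.1 = 1206.3 MPa
Soderberg: 1/n_f = τ_a/S_se + τ_m/S_sy = 403.06/481 + 1206.3/793 = 0.83797 + 1.52119 = 2.3592
n_f = 1/2.3592 = 0.4239

0.424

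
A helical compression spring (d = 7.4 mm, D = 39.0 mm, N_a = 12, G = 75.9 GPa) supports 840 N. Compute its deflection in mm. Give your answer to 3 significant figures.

21.0 mm

k = Gd⁴/(8D³N_a) = (75.9×10³)(7.4⁴)/(8·39.0³·12) = 39.967 N/mm
δ = F/k = 840 / 39.967 = 21.017 mm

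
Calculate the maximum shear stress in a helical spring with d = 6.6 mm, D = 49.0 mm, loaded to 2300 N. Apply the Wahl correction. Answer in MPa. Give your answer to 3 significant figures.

1200 MPa

Spring index C = D/d = 49.0/6.6 = 7.4242
K_W = (4C−1)/(4C−4) + 0.615/C = 28.697/25.697 + 0.0828 = 1.1996
τ₀ = 8FD/(πd³) = 8·2300·49.0/(π·6.6³) = 901600/903.2 = 998.23 MPa
τ_max = K·τ₀ = 1.1996 × 998.23 = 1197.5 MPa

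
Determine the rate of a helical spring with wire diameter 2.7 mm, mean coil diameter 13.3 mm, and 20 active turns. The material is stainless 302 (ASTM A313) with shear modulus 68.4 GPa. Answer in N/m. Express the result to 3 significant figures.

9660 N/m

k = Gd⁴/(8D³N_a) = (68.4×10³ × 2.7⁴) / (8 × 13.3³ × 20)
  = 3.63506e+06 / 376422 = 9.6569 N/mm = 9656.9 N/m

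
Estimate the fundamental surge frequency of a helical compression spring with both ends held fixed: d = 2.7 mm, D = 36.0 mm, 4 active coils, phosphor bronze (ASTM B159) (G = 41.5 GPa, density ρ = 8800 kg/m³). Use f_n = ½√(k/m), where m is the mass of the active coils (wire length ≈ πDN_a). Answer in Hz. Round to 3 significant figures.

127 Hz

k = Gd⁴/(8D³N_a) = (41.5×10³)(2.7⁴)/(8·36.0³·4) = 1.4772 N/mm = 1477.2 N/m
Wire length L = πDN_a = π·36.0·4 = 452.39 mm
m = ρ·(πd²/4)·L = 8800 × 5.7256×10⁻⁶ m² × 0.45239 m = 0.022794 kg
f_n = ½√(k/m) = 0.5·√(1477.2/0.022794) = 0.5·√(64809) = 127.29 Hz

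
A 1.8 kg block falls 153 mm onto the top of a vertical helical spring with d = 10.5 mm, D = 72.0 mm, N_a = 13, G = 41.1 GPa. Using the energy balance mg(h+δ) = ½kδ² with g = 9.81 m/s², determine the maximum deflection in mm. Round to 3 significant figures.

21.9 mm

k = Gd⁴/(8D³N_a) = (41.1×10³)(10.5⁴)/(8·72.0³·13) = 12.87 N/mm
W = mg = 1.8 × 9.81 = 17.658 N
½kδ² − Wδ − Wh = 0 → δ = (W + √(W² + 2kWh))/k
δ = (17.658 + √(311.8 + 69539.4))/12.87 = (17.658 + 264.29)/12.87 = 21.908 mm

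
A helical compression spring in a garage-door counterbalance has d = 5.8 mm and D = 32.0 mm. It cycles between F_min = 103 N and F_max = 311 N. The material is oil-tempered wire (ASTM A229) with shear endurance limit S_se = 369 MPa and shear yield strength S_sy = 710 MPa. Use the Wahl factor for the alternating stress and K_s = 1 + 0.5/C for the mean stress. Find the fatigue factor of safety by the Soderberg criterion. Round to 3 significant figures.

3.53

C = D/d = 32.0/5.8 = 5.5172; K_W = (4C−1)/(4C−4)+0.615/C = 1.2775; K_s = 1+0.5/C = 1.0906
F_a = (F_max−F_min)/2 = 104 N; F_m = (F_max+F_min)/2 = 207 N
τ_a = K_W·8F_aD/(πd³) = 1.2775 × 43.435 = 55.488 MPa
τ_m = K_s·8F_mD/(πd³) = 1.0906 × 86.452 = 94.287 MPa
Soderberg: 1/n_f = τ_a/S_se + τ_m/S_sy = 55.488/369 + 94.287/710 = 0.15037 + 0.13280 = 0.28317
n_f = 1/0.28317 = 3.531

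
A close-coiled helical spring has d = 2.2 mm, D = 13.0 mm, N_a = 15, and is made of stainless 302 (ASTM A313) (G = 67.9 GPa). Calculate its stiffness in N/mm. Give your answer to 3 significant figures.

6.03 N/mm

k = Gd⁴/(8D³N_a) = (67.9×10³ × 2.2⁴) / (8 × 13.0³ × 15)
  = 1.5906e+06 / 263640 = 6.0332 N/mm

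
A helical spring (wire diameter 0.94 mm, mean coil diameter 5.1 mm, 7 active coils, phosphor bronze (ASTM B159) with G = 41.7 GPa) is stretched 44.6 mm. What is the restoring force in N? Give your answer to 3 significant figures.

k = Gd⁴/(8D³N_a) = (41.7×10³)(0.94⁴)/(8·5.1³·7) = 4.3828 N/mm
F = k·δ = 4.3828 × 44.6 = 195.47 N

195 N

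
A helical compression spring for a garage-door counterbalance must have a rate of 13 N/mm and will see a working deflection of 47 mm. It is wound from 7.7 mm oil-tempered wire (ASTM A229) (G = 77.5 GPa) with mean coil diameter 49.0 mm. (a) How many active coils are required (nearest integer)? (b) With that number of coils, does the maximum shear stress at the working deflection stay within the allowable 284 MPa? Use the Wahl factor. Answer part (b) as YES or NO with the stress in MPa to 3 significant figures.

(a) 22 coils; (b) YES, τ_max = 209 MPa

N_a = Gd⁴/(8D³k) = (77.5×10³)(7.7⁴)/(8·49.0³·13) = 22.27 → N_a = 22
Actual rate k = Gd⁴/(8D³·22) = 13.157 N/mm
Working load F = kδ = 13.157·47 = 618.39 N
C = 49.0/7.7 = 6.3636; K_W = (4C−1)/(4C−4)+0.615/C = 1.2365
τ_max = K_W·8FD/(πd³) = 1.2365·169.02 = 208.98 MPa
τ_max ≤ 284 MPa → acceptable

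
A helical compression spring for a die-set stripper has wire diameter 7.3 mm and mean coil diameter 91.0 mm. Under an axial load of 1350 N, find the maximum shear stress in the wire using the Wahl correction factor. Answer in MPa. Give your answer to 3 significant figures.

Spring index C = D/d = 91.0/7.3 = 12.4658
K_W = (4C−1)/(4C−4) + 0.615/C = 48.863/45.863 + 0.0493 = 1.1147
τ₀ = 8FD/(πd³) = 8·1350·91.0/(π·7.3³) = 982800/1222.1 = 804.17 MPa
τ_max = K·τ₀ = 1.1147 × 804.17 = 896.44 MPa

896 MPa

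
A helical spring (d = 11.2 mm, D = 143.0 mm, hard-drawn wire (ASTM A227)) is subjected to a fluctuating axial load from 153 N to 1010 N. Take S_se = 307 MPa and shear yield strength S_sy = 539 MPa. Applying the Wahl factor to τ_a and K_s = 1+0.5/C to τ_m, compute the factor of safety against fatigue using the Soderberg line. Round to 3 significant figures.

1.44

C = D/d = 143.0/11.2 = 12.7679; K_W = (4C−1)/(4C−4)+0.615/C = 1.1119; K_s = 1+0.5/C = 1.0392
F_a = (F_max−F_min)/2 = 428.5 N; F_m = (F_max+F_min)/2 = 581.5 N
τ_a = K_W·8F_aD/(πd³) = 1.1119 × 111.06 = 123.49 MPa
τ_m = K_s·8F_mD/(πd³) = 1.0392 × 150.72 = 156.62 MPa
Soderberg: 1/n_f = τ_a/S_se + τ_m/S_sy = 123.49/307 + 156.62/539 = 0.40225 + 0.29058 = 0.69283
n_f = 1/0.69283 = 1.443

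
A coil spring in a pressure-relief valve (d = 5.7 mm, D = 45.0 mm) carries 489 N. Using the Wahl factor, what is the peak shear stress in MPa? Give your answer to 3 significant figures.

359 MPa

Spring index C = D/d = 45.0/5.7 = 7.8947
K_W = (4C−1)/(4C−4) + 0.615/C = 30.579/27.579 + 0.0779 = 1.1867
τ₀ = 8FD/(πd³) = 8·489·45.0/(π·5.7³) = 176040/581.8 = 302.58 MPa
τ_max = K·τ₀ = 1.1867 × 302.58 = 359.06 MPa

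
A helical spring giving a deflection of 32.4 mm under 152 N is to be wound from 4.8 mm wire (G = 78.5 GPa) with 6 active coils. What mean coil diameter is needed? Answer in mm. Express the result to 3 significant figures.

57.0 mm

Required rate k = F/δ = 152/32.4 = 4.6914 N/mm
D = (Gd⁴/(8N_a·k))^(1/3) = (78.5×10³·4.8⁴/(8·6·4.6914))^(1/3)
  = (185052)^(1/3) = 56.9856 mm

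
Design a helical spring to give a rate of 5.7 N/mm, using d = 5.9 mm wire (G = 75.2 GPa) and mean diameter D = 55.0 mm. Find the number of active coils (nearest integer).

N_a = Gd⁴/(8D³k) = (75.2×10³ × 5.9⁴)/(8 × 55.0³ × 5.7)
    = 9.11226e+07 / 7.5867e+06 = 12.01 → 12 coils

12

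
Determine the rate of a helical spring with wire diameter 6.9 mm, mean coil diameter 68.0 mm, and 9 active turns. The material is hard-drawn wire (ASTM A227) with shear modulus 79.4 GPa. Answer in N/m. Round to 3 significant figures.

7950 N/m

k = Gd⁴/(8D³N_a) = (79.4×10³ × 6.9⁴) / (8 × 68.0³ × 9)
  = 1.79977e+08 / 2.26391e+07 = 7.9498 N/mm = 7949.8 N/m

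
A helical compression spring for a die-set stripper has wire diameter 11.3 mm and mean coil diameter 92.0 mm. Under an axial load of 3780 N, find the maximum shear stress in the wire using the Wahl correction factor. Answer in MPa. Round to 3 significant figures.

725 MPa

Spring index C = D/d = 92.0/11.3 = 8.1416
K_W = (4C−1)/(4C−4) + 0.615/C = 31.566/28.566 + 0.0755 = 1.1806
τ₀ = 8FD/(πd³) = 8·3780·92.0/(π·11.3³) = 2.78208e+06/4533 = 613.74 MPa
τ_max = K·τ₀ = 1.1806 × 613.74 = 724.55 MPa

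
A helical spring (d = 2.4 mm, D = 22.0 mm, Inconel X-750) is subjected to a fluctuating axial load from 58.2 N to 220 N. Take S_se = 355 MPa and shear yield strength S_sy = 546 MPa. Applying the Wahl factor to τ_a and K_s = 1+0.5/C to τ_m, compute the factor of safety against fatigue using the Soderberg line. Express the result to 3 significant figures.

C = D/d = 22.0/2.4 = 9.1667; K_W = (4C−1)/(4C−4)+0.615/C = 1.1589; K_s = 1+0.5/C = 1.0545
F_a = (F_max−F_min)/2 = 80.9 N; F_m = (F_max+F_min)/2 = 139.1 N
τ_a = K_W·8F_aD/(πd³) = 1.1589 × 327.85 = 379.96 MPa
τ_m = K_s·8F_mD/(πd³) = 1.0545 × 563.71 = 594.46 MPa
Soderberg: 1/n_f = τ_a/S_se + τ_m/S_sy = 379.96/355 + 594.46/546 = 1.07030 + 1.08875 = 2.1591
n_f = 1/2.1591 = 0.4632

0.463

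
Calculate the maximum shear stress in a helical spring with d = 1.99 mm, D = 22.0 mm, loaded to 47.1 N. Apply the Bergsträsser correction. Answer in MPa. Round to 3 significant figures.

375 MPa

Spring index C = D/d = 22.0/1.99 = 11.0553
K_B = (4C+2)/(4C−3) = 46.221/41.221 = 1.1213
τ₀ = 8FD/(πd³) = 8·47.1·22.0/(π·1.99³) = 8289.6/24.758 = 334.83 MPa
τ_max = K·τ₀ = 1.1213 × 334.83 = 375.44 MPa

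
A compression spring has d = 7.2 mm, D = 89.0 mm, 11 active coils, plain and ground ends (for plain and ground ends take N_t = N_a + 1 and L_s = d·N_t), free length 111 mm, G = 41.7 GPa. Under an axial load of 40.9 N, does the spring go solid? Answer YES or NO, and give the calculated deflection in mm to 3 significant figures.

NO, δ = 22.6 mm

k = Gd⁴/(8D³N_a) = (41.7×10³)(7.2⁴)/(8·89.0³·11) = 1.8064 N/mm
N_t = 12; L_s = 7.2·12 = 86.4 mm; δ_solid = L₀ − L_s = 111 − 86.4 = 24.6 mm
δ = F/k = 40.9/1.8064 = 22.642 mm
δ < δ_solid → spring does not go solid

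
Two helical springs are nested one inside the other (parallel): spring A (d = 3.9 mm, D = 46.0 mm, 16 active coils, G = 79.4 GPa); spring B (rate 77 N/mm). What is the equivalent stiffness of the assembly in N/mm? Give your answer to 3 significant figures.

k_A = Gd⁴/(8D³N_a) = (79.4×10³)(3.9⁴)/(8·46.0³·16) = 1.4743 N/mm
Parallel: k_eq = 1.4743 + 77 = 78.474 N/mm

78.5 N/mm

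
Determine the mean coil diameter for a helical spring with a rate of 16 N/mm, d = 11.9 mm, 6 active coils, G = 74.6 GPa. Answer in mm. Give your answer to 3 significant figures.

D = (Gd⁴/(8N_a·k))^(1/3) = (74.6×10³·11.9⁴/(8·6·16))^(1/3)
  = (1.94789e+06)^(1/3) = 124.8883 mm

125 mm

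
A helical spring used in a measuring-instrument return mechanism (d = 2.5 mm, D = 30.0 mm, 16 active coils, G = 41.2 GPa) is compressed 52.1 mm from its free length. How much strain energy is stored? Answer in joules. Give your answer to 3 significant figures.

0.632 J

k = Gd⁴/(8D³N_a) = (41.2×10³)(2.5⁴)/(8·30.0³·16) = 0.46568 N/mm
U = ½kδ² = 0.5 × 0.46568 × 52.1² = 632.02 N·mm = 0.63202 J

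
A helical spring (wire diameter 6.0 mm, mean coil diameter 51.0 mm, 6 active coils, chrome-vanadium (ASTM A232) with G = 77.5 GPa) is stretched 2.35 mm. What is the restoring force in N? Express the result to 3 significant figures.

k = Gd⁴/(8D³N_a) = (77.5×10³)(6.0⁴)/(8·51.0³·6) = 15.774 N/mm
F = k·δ = 15.774 × 2.35 = 37.07 N

37.1 N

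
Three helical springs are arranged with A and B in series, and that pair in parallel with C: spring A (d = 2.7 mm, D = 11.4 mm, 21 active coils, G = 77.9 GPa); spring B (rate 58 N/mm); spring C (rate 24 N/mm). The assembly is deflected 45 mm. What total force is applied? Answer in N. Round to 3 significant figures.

1660 N

k_A = Gd⁴/(8D³N_a) = (77.9×10³)(2.7⁴)/(8·11.4³·21) = 16.633 N/mm
Springs A,B series: k_AB = 1/(1/16.633+1/58) = 12.926 N/mm; parallel with C: k_eq = 12.926+24 = 36.926 N/mm
F = k_eq·δ = 36.926·45 = 1661.7 N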